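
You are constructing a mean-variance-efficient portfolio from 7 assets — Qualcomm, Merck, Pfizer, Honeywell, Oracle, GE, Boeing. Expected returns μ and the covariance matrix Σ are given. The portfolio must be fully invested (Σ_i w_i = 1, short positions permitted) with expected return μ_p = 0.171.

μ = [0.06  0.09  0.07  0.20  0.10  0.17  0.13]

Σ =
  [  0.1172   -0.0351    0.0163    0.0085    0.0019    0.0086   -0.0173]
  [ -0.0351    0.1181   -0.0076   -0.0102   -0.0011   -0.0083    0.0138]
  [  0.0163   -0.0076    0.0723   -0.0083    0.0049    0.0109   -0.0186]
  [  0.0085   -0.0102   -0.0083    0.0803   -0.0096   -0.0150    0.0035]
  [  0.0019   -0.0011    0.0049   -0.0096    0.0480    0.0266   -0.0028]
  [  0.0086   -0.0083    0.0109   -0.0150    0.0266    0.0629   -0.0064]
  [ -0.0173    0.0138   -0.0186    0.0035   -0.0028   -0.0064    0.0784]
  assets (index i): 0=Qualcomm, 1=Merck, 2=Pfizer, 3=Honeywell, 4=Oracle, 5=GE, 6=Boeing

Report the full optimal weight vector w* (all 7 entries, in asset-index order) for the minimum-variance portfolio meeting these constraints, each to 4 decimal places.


x=Σ⁻¹μ = [0.5157  1.2884  1.3467  3.3595  0.9969  3.1527  2.0076]
y=Σ⁻¹𝟙 = [10.2367  13.1455  16.4750  18.3133  16.8617  12.3857  17.4044]
a=μᵀx=1.809710  b=𝟙ᵀx=12.667522  c=𝟙ᵀy=104.822365  D=ac−b²=29.232013
λ₁=(c·0.171−b)/D = (104.822365·0.171−12.667522)/29.232013 = 0.179841
λ₂=(a−b·0.171)/D = (1.809710−12.667522·0.171)/29.232013 = -0.012193
w* = 0.179841·x + -0.012193·y:
  w_0 = 0.179841·0.5157 + -0.012193·10.2367 = -0.0321  (Qualcomm)
  w_1 = 0.179841·1.2884 + -0.012193·13.1455 = 0.0714  (Merck)
  w_2 = 0.179841·1.3467 + -0.012193·16.4750 = 0.0413  (Pfizer)
  w_3 = 0.179841·3.3595 + -0.012193·18.3133 = 0.3809  (Honeywell)
  w_4 = 0.179841·0.9969 + -0.012193·16.8617 = -0.0263  (Oracle)
  w_5 = 0.179841·3.1527 + -0.012193·12.3857 = 0.4160  (GE)
  w_6 = 0.179841·2.0076 + -0.012193·17.4044 = 0.1488  (Boeing)
Σw_i=1.0000  μᵀw=0.1710
σ²=wᵀΣw=λ₁·μ_p+λ₂ = 0.179841·0.171 + -0.012193 = 0.018559 ≈ 0.0186

-0.0321  0.0714  0.0413  0.3809  -0.0263  0.4160  0.1488


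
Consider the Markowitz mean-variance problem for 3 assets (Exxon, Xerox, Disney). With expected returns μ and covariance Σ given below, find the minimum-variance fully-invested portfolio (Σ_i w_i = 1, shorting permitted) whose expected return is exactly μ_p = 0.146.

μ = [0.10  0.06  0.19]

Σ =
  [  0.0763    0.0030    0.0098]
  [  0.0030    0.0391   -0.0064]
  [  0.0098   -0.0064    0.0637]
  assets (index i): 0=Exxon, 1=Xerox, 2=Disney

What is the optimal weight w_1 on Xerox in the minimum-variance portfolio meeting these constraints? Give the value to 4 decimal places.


0.2518

p=Σ⁻¹μ = [0.8413  1.9694  3.0512]
q=Σ⁻¹𝟙 = [9.8432  27.5958  16.9568]
a=μᵀp=0.782015  b=𝟙ᵀp=5.861861  c=𝟙ᵀq=54.395774  D=ac−b²=8.176915
λ₁=(c·0.146−b)/D = (54.395774·0.146−5.861861)/8.176915 = 0.254365
λ₂=(a−b·0.146)/D = (0.782015−5.861861·0.146)/8.176915 = -0.009027
w* = 0.254365·p + -0.009027·q:
  w_0 = 0.254365·0.8413 + -0.009027·9.8432 = 0.1251  (Exxon)
  w_1 = 0.254365·1.9694 + -0.009027·27.5958 = 0.2518  (Xerox)
  w_2 = 0.254365·3.0512 + -0.009027·16.9568 = 0.6230  (Disney)
Σw_i=1.0000  μᵀw=0.1460
σ²=wᵀΣw=λ₁·μ_p+λ₂ = 0.254365·0.146 + -0.009027 = 0.028110 ≈ 0.0281


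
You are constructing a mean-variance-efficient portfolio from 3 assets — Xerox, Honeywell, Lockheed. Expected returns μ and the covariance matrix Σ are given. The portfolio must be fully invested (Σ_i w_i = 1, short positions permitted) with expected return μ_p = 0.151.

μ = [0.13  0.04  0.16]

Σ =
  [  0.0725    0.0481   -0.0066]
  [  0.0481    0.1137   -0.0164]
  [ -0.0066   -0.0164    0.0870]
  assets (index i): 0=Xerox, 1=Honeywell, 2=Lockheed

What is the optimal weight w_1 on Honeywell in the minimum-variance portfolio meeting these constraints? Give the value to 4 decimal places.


p=Σ⁻¹μ = [2.1556  -0.2788  1.9500]
q=Σ⁻¹𝟙 = [10.9758  6.0956  13.4760]
a=μᵀp=0.581085  b=𝟙ᵀp=3.826825  c=𝟙ᵀq=30.547327  D=ac−b²=3.105996
λ₁=(c·0.151−b)/D = (30.547327·0.151−3.826825)/3.105996 = 0.253001
λ₂=(a−b·0.151)/D = (0.581085−3.826825·0.151)/3.105996 = 0.001041
w* = 0.253001·p + 0.001041·q:
  w_0 = 0.253001·2.1556 + 0.001041·10.9758 = 0.5568  (Xerox)
  w_1 = 0.253001·-0.2788 + 0.001041·6.0956 = -0.0642  (Honeywell)
  w_2 = 0.253001·1.9500 + 0.001041·13.4760 = 0.5074  (Lockheed)
Σw_i=1.0000  μᵀw=0.1510
σ²=wᵀΣw=λ₁·μ_p+λ₂ = 0.253001·0.151 + 0.001041 = 0.039244 ≈ 0.0392

-0.0642


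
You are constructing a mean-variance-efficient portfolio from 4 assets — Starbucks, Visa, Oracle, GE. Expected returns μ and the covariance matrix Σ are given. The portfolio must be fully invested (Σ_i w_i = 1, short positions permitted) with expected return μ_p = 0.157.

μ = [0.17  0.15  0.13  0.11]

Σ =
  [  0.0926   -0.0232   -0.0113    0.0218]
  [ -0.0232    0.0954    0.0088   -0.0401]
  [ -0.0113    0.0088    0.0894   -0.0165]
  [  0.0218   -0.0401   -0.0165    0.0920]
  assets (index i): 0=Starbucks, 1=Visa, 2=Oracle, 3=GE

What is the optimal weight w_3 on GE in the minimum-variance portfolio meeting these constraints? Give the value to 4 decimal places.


u=Σ⁻¹μ = [2.2585  2.8987  1.8713  2.2596]
v=Σ⁻¹𝟙 = [13.1455  20.4411  14.3870  19.2446]
a=μᵀu=1.310578  b=𝟙ᵀu=9.288109  c=𝟙ᵀv=67.218143  D=ac−b²=1.825626
λ₁=(c·0.157−b)/D = (67.218143·0.157−9.288109)/1.825626 = 0.692990
λ₂=(a−b·0.157)/D = (1.310578−9.288109·0.157)/1.825626 = -0.080879
w* = 0.692990·u + -0.080879·v:
  w_0 = 0.692990·2.2585 + -0.080879·13.1455 = 0.5019  (Starbucks)
  w_1 = 0.692990·2.8987 + -0.080879·20.4411 = 0.3555  (Visa)
  w_2 = 0.692990·1.8713 + -0.080879·14.3870 = 0.1332  (Oracle)
  w_3 = 0.692990·2.2596 + -0.080879·19.2446 = 0.0094  (GE)
Σw_i=1.0000  μᵀw=0.1570
σ²=wᵀΣw=λ₁·μ_p+λ₂ = 0.692990·0.157 + -0.080879 = 0.027920 ≈ 0.0279

0.0094


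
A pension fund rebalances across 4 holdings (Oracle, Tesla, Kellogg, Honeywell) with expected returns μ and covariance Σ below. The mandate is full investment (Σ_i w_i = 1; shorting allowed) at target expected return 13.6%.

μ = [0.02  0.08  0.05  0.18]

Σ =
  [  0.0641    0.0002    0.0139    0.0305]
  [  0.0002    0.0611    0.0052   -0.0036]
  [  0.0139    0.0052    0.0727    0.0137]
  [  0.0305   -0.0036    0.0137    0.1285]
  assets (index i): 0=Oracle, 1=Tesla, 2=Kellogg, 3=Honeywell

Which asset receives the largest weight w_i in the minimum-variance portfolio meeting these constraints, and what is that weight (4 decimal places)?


Honeywell (0.5154)

g=Σ⁻¹μ = [-0.4999  1.3662  0.4001  1.5150]
h=Σ⁻¹𝟙 = [11.3199  15.7774  9.6120  4.5125]
a=μᵀg=0.392011  b=𝟙ᵀg=2.781439  c=𝟙ᵀh=41.221780  D=ac−b²=8.422976
λ₁=(c·0.136−b)/D = (41.221780·0.136−2.781439)/8.422976 = 0.335359
λ₂=(a−b·0.136)/D = (0.392011−2.781439·0.136)/8.422976 = 0.001631
w* = 0.335359·g + 0.001631·h:
  w_0 = 0.335359·-0.4999 + 0.001631·11.3199 = -0.1492  (Oracle)
  w_1 = 0.335359·1.3662 + 0.001631·15.7774 = 0.4839  (Tesla)
  w_2 = 0.335359·0.4001 + 0.001631·9.6120 = 0.1499  (Kellogg)
  w_3 = 0.335359·1.5150 + 0.001631·4.5125 = 0.5154  (Honeywell)
Σw_i=1.0000  μᵀw=0.1360
σ²=wᵀΣw=λ₁·μ_p+λ₂ = 0.335359·0.136 + 0.001631 = 0.047240 ≈ 0.0472


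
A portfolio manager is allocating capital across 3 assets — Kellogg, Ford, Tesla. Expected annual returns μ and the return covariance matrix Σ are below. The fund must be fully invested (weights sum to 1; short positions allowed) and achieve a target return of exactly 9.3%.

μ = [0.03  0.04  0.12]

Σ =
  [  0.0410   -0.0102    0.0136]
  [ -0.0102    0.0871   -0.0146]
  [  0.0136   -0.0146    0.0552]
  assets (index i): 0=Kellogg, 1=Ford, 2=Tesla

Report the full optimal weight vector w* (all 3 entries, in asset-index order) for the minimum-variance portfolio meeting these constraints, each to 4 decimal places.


g=Σ⁻¹μ = [0.1650  0.8749  2.3647]
h=Σ⁻¹𝟙 = [23.0012  17.0158  16.9495]
a=μᵀg=0.323709  b=𝟙ᵀg=3.404611  c=𝟙ᵀh=56.966484  D=ac−b²=6.849168
λ₁=(c·0.093−b)/D = (56.966484·0.093−3.404611)/6.849168 = 0.276424
λ₂=(a−b·0.093)/D = (0.323709−3.404611·0.093)/6.849168 = 0.001034
w* = 0.276424·g + 0.001034·h:
  w_0 = 0.276424·0.1650 + 0.001034·23.0012 = 0.0694  (Kellogg)
  w_1 = 0.276424·0.8749 + 0.001034·17.0158 = 0.2594  (Ford)
  w_2 = 0.276424·2.3647 + 0.001034·16.9495 = 0.6712  (Tesla)
Σw_i=1.0000  μᵀw=0.0930
σ²=wᵀΣw=λ₁·μ_p+λ₂ = 0.276424·0.093 + 0.001034 = 0.026741 ≈ 0.0267

0.0694  0.2594  0.6712


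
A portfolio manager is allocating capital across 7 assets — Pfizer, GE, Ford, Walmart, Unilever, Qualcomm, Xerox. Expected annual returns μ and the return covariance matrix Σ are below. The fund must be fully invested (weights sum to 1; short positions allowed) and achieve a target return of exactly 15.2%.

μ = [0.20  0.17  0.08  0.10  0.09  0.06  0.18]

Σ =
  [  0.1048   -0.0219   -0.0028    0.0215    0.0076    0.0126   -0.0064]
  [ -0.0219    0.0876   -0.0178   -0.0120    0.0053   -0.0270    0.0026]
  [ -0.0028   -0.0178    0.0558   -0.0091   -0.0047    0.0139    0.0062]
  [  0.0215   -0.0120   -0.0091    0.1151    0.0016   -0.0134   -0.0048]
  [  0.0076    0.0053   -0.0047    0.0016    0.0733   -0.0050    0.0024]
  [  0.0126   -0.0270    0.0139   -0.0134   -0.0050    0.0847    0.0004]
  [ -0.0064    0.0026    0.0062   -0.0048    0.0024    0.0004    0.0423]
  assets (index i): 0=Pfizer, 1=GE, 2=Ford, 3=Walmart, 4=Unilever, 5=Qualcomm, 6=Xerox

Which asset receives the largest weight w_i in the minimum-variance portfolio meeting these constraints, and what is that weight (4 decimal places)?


g=Σ⁻¹μ = [2.4598  3.3839  2.1168  1.2445  0.7879  1.2974  4.1935]
h=Σ⁻¹𝟙 = [10.8063  24.5522  22.9872  13.7400  12.3939  17.0587  21.0919]
a=μᵀg=2.264580  b=𝟙ᵀg=15.483620  c=𝟙ᵀh=122.630196  D=ac−b²=37.963405
λ₁=(c·0.152−b)/D = (122.630196·0.152−15.483620)/37.963405 = 0.083137
λ₂=(a−b·0.152)/D = (2.264580−15.483620·0.152)/37.963405 = -0.002343
w* = 0.083137·g + -0.002343·h:
  w_0 = 0.083137·2.4598 + -0.002343·10.8063 = 0.1792  (Pfizer)
  w_1 = 0.083137·3.3839 + -0.002343·24.5522 = 0.2238  (GE)
  w_2 = 0.083137·2.1168 + -0.002343·22.9872 = 0.1221  (Ford)
  w_3 = 0.083137·1.2445 + -0.002343·13.7400 = 0.0713  (Walmart)
  w_4 = 0.083137·0.7879 + -0.002343·12.3939 = 0.0365  (Unilever)
  w_5 = 0.083137·1.2974 + -0.002343·17.0587 = 0.0679  (Qualcomm)
  w_6 = 0.083137·4.1935 + -0.002343·21.0919 = 0.2992  (Xerox)
Σw_i=1.0000  μᵀw=0.1520
σ²=wᵀΣw=λ₁·μ_p+λ₂ = 0.083137·0.152 + -0.002343 = 0.010294 ≈ 0.0103

Xerox (0.2992)


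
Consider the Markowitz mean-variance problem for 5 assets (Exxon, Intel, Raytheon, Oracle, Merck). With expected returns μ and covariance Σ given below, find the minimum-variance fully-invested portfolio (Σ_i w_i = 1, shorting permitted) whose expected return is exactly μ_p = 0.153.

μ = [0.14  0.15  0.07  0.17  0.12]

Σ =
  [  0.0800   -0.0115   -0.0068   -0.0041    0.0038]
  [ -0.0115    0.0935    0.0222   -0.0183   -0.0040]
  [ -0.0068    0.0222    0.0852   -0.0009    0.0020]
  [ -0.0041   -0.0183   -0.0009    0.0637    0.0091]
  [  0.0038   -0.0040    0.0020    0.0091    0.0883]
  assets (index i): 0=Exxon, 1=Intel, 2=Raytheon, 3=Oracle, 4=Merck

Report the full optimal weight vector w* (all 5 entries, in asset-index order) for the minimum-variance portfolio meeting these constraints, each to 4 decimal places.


x=Σ⁻¹μ = [2.2665  2.5050  0.3618  3.3941  1.0170]
y=Σ⁻¹𝟙 = [15.9836  14.7473  9.1667  19.7997  9.0571]
a=μᵀx=1.417407  b=𝟙ᵀx=9.544267  c=𝟙ᵀy=68.754394  D=ac−b²=6.359929
λ₁=(c·0.153−b)/D = (68.754394·0.153−9.544267)/6.359929 = 0.153328
λ₂=(a−b·0.153)/D = (1.417407−9.544267·0.153)/6.359929 = -0.006740
w* = 0.153328·x + -0.006740·y:
  w_0 = 0.153328·2.2665 + -0.006740·15.9836 = 0.2398  (Exxon)
  w_1 = 0.153328·2.5050 + -0.006740·14.7473 = 0.2847  (Intel)
  w_2 = 0.153328·0.3618 + -0.006740·9.1667 = -0.0063  (Raytheon)
  w_3 = 0.153328·3.3941 + -0.006740·19.7997 = 0.3870  (Oracle)
  w_4 = 0.153328·1.0170 + -0.006740·9.0571 = 0.0949  (Merck)
Σw_i=1.0000  μᵀw=0.1530
σ²=wᵀΣw=λ₁·μ_p+λ₂ = 0.153328·0.153 + -0.006740 = 0.016719 ≈ 0.0167

0.2398  0.2847  -0.0063  0.3870  0.0949


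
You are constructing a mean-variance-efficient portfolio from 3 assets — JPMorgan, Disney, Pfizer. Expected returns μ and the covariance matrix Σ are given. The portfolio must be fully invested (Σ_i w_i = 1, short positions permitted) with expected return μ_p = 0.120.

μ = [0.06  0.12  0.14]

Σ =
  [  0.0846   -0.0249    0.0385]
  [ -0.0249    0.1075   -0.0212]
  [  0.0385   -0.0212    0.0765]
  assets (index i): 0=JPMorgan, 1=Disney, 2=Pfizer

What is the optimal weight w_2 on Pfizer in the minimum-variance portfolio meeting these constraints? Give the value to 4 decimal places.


0.4532

x=Σ⁻¹μ = [0.1863  1.5887  2.1766]
y=Σ⁻¹𝟙 = [10.6841  14.0631  11.5922]
a=μᵀx=0.506537  b=𝟙ᵀx=3.951527  c=𝟙ᵀy=36.339401  D=ac−b²=2.792705
λ₁=(c·0.120−b)/D = (36.339401·0.120−3.951527)/2.792705 = 0.146525
λ₂=(a−b·0.120)/D = (0.506537−3.951527·0.120)/2.792705 = 0.011585
w* = 0.146525·x + 0.011585·y:
  w_0 = 0.146525·0.1863 + 0.011585·10.6841 = 0.1511  (JPMorgan)
  w_1 = 0.146525·1.5887 + 0.011585·14.0631 = 0.3957  (Disney)
  w_2 = 0.146525·2.1766 + 0.011585·11.5922 = 0.4532  (Pfizer)
Σw_i=1.0000  μᵀw=0.1200
σ²=wᵀΣw=λ₁·μ_p+λ₂ = 0.146525·0.120 + 0.011585 = 0.029168 ≈ 0.0292


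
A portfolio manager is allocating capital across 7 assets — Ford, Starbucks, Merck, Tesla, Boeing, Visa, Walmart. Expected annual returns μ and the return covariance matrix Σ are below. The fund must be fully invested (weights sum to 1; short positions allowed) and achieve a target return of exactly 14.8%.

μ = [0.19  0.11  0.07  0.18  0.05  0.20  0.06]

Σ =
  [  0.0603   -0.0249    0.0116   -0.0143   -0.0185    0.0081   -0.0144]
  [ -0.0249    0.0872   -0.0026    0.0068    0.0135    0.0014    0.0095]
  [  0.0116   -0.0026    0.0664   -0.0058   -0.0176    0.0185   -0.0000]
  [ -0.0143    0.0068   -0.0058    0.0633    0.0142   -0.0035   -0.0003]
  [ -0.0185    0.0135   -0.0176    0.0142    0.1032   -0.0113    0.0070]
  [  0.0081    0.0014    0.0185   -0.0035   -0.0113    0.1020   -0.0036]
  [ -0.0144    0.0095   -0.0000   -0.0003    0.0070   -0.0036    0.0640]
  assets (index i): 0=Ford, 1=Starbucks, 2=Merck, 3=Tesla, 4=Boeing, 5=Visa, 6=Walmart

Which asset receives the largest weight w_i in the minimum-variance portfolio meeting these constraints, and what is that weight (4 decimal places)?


Ford (0.3192)

g=Σ⁻¹μ = [5.3224  2.1494  0.2511  3.7758  0.7458  1.7406  1.8500]
h=Σ⁻¹𝟙 = [32.8900  15.4406  12.9329  20.4728  12.4175  7.4146  19.8882]
a=μᵀg=2.441305  b=𝟙ᵀg=15.835048  c=𝟙ᵀh=121.456495  D=ac−b²=45.763608
λ₁=(c·0.148−b)/D = (121.456495·0.148−15.835048)/45.763608 = 0.046773
λ₂=(a−b·0.148)/D = (2.441305−15.835048·0.148)/45.763608 = 0.002135
w* = 0.046773·g + 0.002135·h:
  w_0 = 0.046773·5.3224 + 0.002135·32.8900 = 0.3192  (Ford)
  w_1 = 0.046773·2.1494 + 0.002135·15.4406 = 0.1335  (Starbucks)
  w_2 = 0.046773·0.2511 + 0.002135·12.9329 = 0.0394  (Merck)
  w_3 = 0.046773·3.7758 + 0.002135·20.4728 = 0.2203  (Tesla)
  w_4 = 0.046773·0.7458 + 0.002135·12.4175 = 0.0614  (Boeing)
  w_5 = 0.046773·1.7406 + 0.002135·7.4146 = 0.0972  (Visa)
  w_6 = 0.046773·1.8500 + 0.002135·19.8882 = 0.1290  (Walmart)
Σw_i=1.0000  μᵀw=0.1480
σ²=wᵀΣw=λ₁·μ_p+λ₂ = 0.046773·0.148 + 0.002135 = 0.009058 ≈ 0.0091


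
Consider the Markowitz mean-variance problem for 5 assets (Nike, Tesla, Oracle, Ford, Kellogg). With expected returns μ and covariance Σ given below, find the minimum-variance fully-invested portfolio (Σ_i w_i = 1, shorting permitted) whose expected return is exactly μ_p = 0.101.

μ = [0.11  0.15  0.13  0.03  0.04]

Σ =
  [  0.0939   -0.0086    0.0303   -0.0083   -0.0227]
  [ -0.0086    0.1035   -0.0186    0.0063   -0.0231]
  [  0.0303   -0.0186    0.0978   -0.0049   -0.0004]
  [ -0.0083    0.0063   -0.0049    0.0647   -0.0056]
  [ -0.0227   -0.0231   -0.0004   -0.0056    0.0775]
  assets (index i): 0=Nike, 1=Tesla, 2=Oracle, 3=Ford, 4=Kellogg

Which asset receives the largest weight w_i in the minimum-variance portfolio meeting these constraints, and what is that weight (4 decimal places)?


p=Σ⁻¹μ = [1.3804  2.1239  1.3459  0.6752  1.6092]
q=Σ⁻¹𝟙 = [16.7265  17.0017  9.3151  18.7526  24.2732]
a=μᵀp=0.730025  b=𝟙ᵀp=7.134636  c=𝟙ᵀq=86.069039  D=ac−b²=11.929488
λ₁=(c·0.101−b)/D = (86.069039·0.101−7.134636)/11.929488 = 0.130629
λ₂=(a−b·0.101)/D = (0.730025−7.134636·0.101)/11.929488 = 0.000790
w* = 0.130629·p + 0.000790·q:
  w_0 = 0.130629·1.3804 + 0.000790·16.7265 = 0.1935  (Nike)
  w_1 = 0.130629·2.1239 + 0.000790·17.0017 = 0.2909  (Tesla)
  w_2 = 0.130629·1.3459 + 0.000790·9.3151 = 0.1832  (Oracle)
  w_3 = 0.130629·0.6752 + 0.000790·18.7526 = 0.1030  (Ford)
  w_4 = 0.130629·1.6092 + 0.000790·24.2732 = 0.2294  (Kellogg)
Σw_i=1.0000  μᵀw=0.1010
σ²=wᵀΣw=λ₁·μ_p+λ₂ = 0.130629·0.101 + 0.000790 = 0.013984 ≈ 0.0140

Tesla (0.2909)


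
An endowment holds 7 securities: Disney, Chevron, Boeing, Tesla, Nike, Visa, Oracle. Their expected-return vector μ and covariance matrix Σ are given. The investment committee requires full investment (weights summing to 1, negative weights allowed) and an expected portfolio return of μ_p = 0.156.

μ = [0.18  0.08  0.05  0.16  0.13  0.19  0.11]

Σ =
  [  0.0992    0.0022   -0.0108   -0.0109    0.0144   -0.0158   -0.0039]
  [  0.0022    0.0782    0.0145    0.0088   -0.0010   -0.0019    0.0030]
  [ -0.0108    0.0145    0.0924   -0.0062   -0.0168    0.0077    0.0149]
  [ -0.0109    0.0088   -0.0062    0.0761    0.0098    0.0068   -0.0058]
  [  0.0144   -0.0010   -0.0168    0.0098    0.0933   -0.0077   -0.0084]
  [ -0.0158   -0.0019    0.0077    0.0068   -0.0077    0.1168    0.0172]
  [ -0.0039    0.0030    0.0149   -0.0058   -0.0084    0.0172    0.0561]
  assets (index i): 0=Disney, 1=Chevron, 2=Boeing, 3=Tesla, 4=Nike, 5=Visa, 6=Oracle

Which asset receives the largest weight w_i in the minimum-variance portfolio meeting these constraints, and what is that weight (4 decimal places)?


Disney (0.2575)

x=Σ⁻¹μ = [2.2677  0.5654  0.6632  2.2576  1.2280  1.5766  1.8460]
y=Σ⁻¹𝟙 = [12.7412  8.5599  10.7381  13.9823  11.3765  7.2480  16.3281]
a=μᵀx=1.510045  b=𝟙ᵀx=10.404438  c=𝟙ᵀy=80.974138  D=ac−b²=14.022297
λ₁=(c·0.156−b)/D = (80.974138·0.156−10.404438)/14.022297 = 0.158856
λ₂=(a−b·0.156)/D = (1.510045−10.404438·0.156)/14.022297 = -0.008062
w* = 0.158856·x + -0.008062·y:
  w_0 = 0.158856·2.2677 + -0.008062·12.7412 = 0.2575  (Disney)
  w_1 = 0.158856·0.5654 + -0.008062·8.5599 = 0.0208  (Chevron)
  w_2 = 0.158856·0.6632 + -0.008062·10.7381 = 0.0188  (Boeing)
  w_3 = 0.158856·2.2576 + -0.008062·13.9823 = 0.2459  (Tesla)
  w_4 = 0.158856·1.2280 + -0.008062·11.3765 = 0.1034  (Nike)
  w_5 = 0.158856·1.5766 + -0.008062·7.2480 = 0.1920  (Visa)
  w_6 = 0.158856·1.8460 + -0.008062·16.3281 = 0.1616  (Oracle)
Σw_i=1.0000  μᵀw=0.1560
σ²=wᵀΣw=λ₁·μ_p+λ₂ = 0.158856·0.156 + -0.008062 = 0.016720 ≈ 0.0167


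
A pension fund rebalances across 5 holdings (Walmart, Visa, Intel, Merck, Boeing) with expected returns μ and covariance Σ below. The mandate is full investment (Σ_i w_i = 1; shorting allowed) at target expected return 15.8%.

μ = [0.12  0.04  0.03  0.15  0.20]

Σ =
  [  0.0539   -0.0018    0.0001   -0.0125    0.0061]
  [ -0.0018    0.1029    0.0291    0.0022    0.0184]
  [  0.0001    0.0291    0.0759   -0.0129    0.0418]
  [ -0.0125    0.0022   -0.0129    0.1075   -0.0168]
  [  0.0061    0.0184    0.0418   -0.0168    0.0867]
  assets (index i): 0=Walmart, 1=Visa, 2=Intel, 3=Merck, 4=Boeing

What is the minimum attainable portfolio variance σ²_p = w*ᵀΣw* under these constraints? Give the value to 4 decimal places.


0.0222

x=Σ⁻¹μ = [2.3652  0.1243  -0.9424  2.0172  2.9592]
y=Σ⁻¹𝟙 = [21.1606  5.8861  9.4255  13.8576  6.9370]
a=μᵀx=1.154949  b=𝟙ᵀx=6.523516  c=𝟙ᵀy=57.266755  D=ac−b²=23.583899
λ₁=(c·0.158−b)/D = (57.266755·0.158−6.523516)/23.583899 = 0.107049
λ₂=(a−b·0.158)/D = (1.154949−6.523516·0.158)/23.583899 = 0.005268
w* = 0.107049·x + 0.005268·y:
  w_0 = 0.107049·2.3652 + 0.005268·21.1606 = 0.3647  (Walmart)
  w_1 = 0.107049·0.1243 + 0.005268·5.8861 = 0.0443  (Visa)
  w_2 = 0.107049·-0.9424 + 0.005268·9.4255 = -0.0512  (Intel)
  w_3 = 0.107049·2.0172 + 0.005268·13.8576 = 0.2889  (Merck)
  w_4 = 0.107049·2.9592 + 0.005268·6.9370 = 0.3533  (Boeing)
Σw_i=1.0000  μᵀw=0.1580
σ²=wᵀΣw=λ₁·μ_p+λ₂ = 0.107049·0.158 + 0.005268 = 0.022181 ≈ 0.0222


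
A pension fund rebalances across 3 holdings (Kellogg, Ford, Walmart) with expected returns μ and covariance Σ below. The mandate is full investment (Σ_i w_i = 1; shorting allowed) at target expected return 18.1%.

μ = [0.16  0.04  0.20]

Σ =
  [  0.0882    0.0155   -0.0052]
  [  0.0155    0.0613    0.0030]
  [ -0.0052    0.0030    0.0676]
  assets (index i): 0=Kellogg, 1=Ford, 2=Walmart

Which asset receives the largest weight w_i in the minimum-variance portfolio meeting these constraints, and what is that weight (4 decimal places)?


Walmart (0.5945)

x=Σ⁻¹μ = [1.9985  -0.0051  3.1125]
y=Σ⁻¹𝟙 = [9.9238  13.0710  14.9762]
a=μᵀx=0.942056  b=𝟙ᵀx=5.105880  c=𝟙ᵀy=37.970963  D=ac−b²=9.700782
λ₁=(c·0.181−b)/D = (37.970963·0.181−5.105880)/9.700782 = 0.182136
λ₂=(a−b·0.181)/D = (0.942056−5.105880·0.181)/9.700782 = 0.001844
w* = 0.182136·x + 0.001844·y:
  w_0 = 0.182136·1.9985 + 0.001844·9.9238 = 0.3823  (Kellogg)
  w_1 = 0.182136·-0.0051 + 0.001844·13.0710 = 0.0232  (Ford)
  w_2 = 0.182136·3.1125 + 0.001844·14.9762 = 0.5945  (Walmart)
Σw_i=1.0000  μᵀw=0.1810
σ²=wᵀΣw=λ₁·μ_p+λ₂ = 0.182136·0.181 + 0.001844 = 0.034811 ≈ 0.0348


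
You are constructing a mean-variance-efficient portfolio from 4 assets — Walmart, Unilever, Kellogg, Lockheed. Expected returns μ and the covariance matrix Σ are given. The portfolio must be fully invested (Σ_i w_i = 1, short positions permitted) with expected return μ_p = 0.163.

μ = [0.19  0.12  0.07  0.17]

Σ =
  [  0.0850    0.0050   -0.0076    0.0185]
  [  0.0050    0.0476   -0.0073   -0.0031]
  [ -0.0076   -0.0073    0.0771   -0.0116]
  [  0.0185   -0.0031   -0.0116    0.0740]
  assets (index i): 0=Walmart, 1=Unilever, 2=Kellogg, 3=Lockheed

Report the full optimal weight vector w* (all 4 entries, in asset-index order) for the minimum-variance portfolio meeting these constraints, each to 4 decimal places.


p=Σ⁻¹μ = [1.7362  2.7416  1.6758  2.2408]
q=Σ⁻¹𝟙 = [8.6884  23.9061  18.3806  15.2242]
a=μᵀp=1.157097  b=𝟙ᵀp=8.394287  c=𝟙ᵀq=66.199345  D=ac−b²=6.135000
λ₁=(c·0.163−b)/D = (66.199345·0.163−8.394287)/6.135000 = 0.390580
λ₂=(a−b·0.163)/D = (1.157097−8.394287·0.163)/6.135000 = -0.034421
w* = 0.390580·p + -0.034421·q:
  w_0 = 0.390580·1.7362 + -0.034421·8.6884 = 0.3790  (Walmart)
  w_1 = 0.390580·2.7416 + -0.034421·23.9061 = 0.2479  (Unilever)
  w_2 = 0.390580·1.6758 + -0.034421·18.3806 = 0.0218  (Kellogg)
  w_3 = 0.390580·2.2408 + -0.034421·15.2242 = 0.3512  (Lockheed)
Σw_i=1.0000  μᵀw=0.1630
σ²=wᵀΣw=λ₁·μ_p+λ₂ = 0.390580·0.163 + -0.034421 = 0.029244 ≈ 0.0292

0.3790  0.2479  0.0218  0.3512


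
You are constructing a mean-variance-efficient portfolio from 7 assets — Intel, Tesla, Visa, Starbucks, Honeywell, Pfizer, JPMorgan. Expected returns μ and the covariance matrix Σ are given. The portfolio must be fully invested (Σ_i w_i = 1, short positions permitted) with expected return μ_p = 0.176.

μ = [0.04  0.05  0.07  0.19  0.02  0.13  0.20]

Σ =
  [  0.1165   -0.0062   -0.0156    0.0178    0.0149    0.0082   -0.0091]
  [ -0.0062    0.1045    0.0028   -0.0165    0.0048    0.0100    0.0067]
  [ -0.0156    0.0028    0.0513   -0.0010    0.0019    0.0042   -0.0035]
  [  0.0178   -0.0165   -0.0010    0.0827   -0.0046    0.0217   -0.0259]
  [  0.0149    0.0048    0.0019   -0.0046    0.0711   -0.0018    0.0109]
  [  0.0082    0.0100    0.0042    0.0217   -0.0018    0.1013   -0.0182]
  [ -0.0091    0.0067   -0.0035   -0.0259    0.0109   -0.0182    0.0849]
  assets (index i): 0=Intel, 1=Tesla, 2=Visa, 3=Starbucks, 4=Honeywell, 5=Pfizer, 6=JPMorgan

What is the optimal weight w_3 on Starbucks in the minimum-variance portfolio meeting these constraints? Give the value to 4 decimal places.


p=Σ⁻¹μ = [0.3429  0.6333  1.6645  3.2172  -0.2019  1.0873  3.6516]
q=Σ⁻¹𝟙 = [9.3020  9.8805  22.4361  16.7368  9.2975  7.0904  18.3529]
a=μᵀp=1.640796  b=𝟙ᵀp=10.394914  c=𝟙ᵀq=93.096244  D=ac−b²=44.697723
λ₁=(c·0.176−b)/D = (93.096244·0.176−10.394914)/44.697723 = 0.134012
λ₂=(a−b·0.176)/D = (1.640796−10.394914·0.176)/44.697723 = -0.004222
w* = 0.134012·p + -0.004222·q:
  w_0 = 0.134012·0.3429 + -0.004222·9.3020 = 0.0067  (Intel)
  w_1 = 0.134012·0.6333 + -0.004222·9.8805 = 0.0432  (Tesla)
  w_2 = 0.134012·1.6645 + -0.004222·22.4361 = 0.1283  (Visa)
  w_3 = 0.134012·3.2172 + -0.004222·16.7368 = 0.3605  (Starbucks)
  w_4 = 0.134012·-0.2019 + -0.004222·9.2975 = -0.0663  (Honeywell)
  w_5 = 0.134012·1.0873 + -0.004222·7.0904 = 0.1158  (Pfizer)
  w_6 = 0.134012·3.6516 + -0.004222·18.3529 = 0.4119  (JPMorgan)
Σw_i=1.0000  μᵀw=0.1760
σ²=wᵀΣw=λ₁·μ_p+λ₂ = 0.134012·0.176 + -0.004222 = 0.019364 ≈ 0.0194

0.3605


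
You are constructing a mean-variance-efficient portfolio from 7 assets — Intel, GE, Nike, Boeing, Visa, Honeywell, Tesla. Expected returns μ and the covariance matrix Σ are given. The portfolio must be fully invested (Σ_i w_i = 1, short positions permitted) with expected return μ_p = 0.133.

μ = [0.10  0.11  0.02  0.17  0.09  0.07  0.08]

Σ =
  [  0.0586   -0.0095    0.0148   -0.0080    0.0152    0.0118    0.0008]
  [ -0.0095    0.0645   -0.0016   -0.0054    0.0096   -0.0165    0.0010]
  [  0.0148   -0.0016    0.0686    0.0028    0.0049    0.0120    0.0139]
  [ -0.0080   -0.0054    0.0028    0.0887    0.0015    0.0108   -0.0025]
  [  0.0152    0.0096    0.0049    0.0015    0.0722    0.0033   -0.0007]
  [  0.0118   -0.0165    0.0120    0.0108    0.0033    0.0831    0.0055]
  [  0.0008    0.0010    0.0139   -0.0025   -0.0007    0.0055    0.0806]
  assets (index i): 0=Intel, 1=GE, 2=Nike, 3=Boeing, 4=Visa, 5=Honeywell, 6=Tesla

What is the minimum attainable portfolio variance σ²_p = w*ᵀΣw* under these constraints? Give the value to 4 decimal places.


p=Σ⁻¹μ = [2.2693  2.3051  -0.6035  2.2196  0.4361  0.6883  1.0712]
q=Σ⁻¹𝟙 = [16.6061  20.6559  6.5523  12.7679  6.5342  10.2096  10.6119]
a=μᵀp=1.018875  b=𝟙ᵀp=8.386049  c=𝟙ᵀq=83.937970  D=ac−b²=15.196486
λ₁=(c·0.133−b)/D = (83.937970·0.133−8.386049)/15.196486 = 0.182786
λ₂=(a−b·0.133)/D = (1.018875−8.386049·0.133)/15.196486 = -0.006348
w* = 0.182786·p + -0.006348·q:
  w_0 = 0.182786·2.2693 + -0.006348·16.6061 = 0.3094  (Intel)
  w_1 = 0.182786·2.3051 + -0.006348·20.6559 = 0.2902  (GE)
  w_2 = 0.182786·-0.6035 + -0.006348·6.5523 = -0.1519  (Nike)
  w_3 = 0.182786·2.2196 + -0.006348·12.7679 = 0.3247  (Boeing)
  w_4 = 0.182786·0.4361 + -0.006348·6.5342 = 0.0382  (Visa)
  w_5 = 0.182786·0.6883 + -0.006348·10.2096 = 0.0610  (Honeywell)
  w_6 = 0.182786·1.0712 + -0.006348·10.6119 = 0.1284  (Tesla)
Σw_i=1.0000  μᵀw=0.1330
σ²=wᵀΣw=λ₁·μ_p+λ₂ = 0.182786·0.133 + -0.006348 = 0.017962 ≈ 0.0180

0.0180


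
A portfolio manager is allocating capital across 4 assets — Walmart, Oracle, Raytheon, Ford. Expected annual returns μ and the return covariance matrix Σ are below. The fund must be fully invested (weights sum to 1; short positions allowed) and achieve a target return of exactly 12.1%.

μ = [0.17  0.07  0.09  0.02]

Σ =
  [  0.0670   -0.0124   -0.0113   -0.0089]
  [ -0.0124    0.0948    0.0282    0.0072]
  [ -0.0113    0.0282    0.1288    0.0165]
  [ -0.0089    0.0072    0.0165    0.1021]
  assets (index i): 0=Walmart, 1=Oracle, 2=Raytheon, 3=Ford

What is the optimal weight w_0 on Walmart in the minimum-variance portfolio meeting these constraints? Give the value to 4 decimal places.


0.5383

u=Σ⁻¹μ = [2.8569  0.8767  0.7234  0.2662]
v=Σ⁻¹𝟙 = [19.1703  10.5645  5.8812  9.7699]
a=μᵀu=0.617472  b=𝟙ᵀu=4.723178  c=𝟙ᵀv=45.385997  D=ac−b²=5.716186
λ₁=(c·0.121−b)/D = (45.385997·0.121−4.723178)/5.716186 = 0.134448
λ₂=(a−b·0.121)/D = (0.617472−4.723178·0.121)/5.716186 = 0.008042
w* = 0.134448·u + 0.008042·v:
  w_0 = 0.134448·2.8569 + 0.008042·19.1703 = 0.5383  (Walmart)
  w_1 = 0.134448·0.8767 + 0.008042·10.5645 = 0.2028  (Oracle)
  w_2 = 0.134448·0.7234 + 0.008042·5.8812 = 0.1445  (Raytheon)
  w_3 = 0.134448·0.2662 + 0.008042·9.7699 = 0.1144  (Ford)
Σw_i=1.0000  μᵀw=0.1210
σ²=wᵀΣw=λ₁·μ_p+λ₂ = 0.134448·0.121 + 0.008042 = 0.024310 ≈ 0.0243


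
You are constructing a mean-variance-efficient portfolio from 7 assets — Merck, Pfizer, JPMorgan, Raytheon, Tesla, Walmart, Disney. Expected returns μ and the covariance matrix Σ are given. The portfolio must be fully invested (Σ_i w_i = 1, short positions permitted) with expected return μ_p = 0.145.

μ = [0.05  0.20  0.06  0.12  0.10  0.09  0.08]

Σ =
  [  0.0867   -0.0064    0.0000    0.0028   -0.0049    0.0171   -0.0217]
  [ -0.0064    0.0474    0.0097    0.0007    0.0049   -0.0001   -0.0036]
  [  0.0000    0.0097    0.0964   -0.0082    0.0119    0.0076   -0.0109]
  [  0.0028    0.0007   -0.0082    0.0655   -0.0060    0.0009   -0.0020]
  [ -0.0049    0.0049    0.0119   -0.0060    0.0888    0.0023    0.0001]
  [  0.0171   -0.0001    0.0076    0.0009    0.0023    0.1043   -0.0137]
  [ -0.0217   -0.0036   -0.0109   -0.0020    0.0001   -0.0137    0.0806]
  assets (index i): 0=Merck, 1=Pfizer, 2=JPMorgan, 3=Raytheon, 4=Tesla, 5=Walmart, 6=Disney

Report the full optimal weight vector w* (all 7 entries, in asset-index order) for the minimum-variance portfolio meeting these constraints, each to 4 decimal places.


g=Σ⁻¹μ = [1.1579  4.3033  0.3574  1.9153  1.0104  0.8401  1.7339]
h=Σ⁻¹𝟙 = [16.7752  21.5796  10.0664  17.0741  10.5565  8.5169  21.1068]
a=μᵀg=1.485196  b=𝟙ᵀg=11.318272  c=𝟙ᵀh=105.675438  D=ac−b²=28.845475
λ₁=(c·0.145−b)/D = (105.675438·0.145−11.318272)/28.845475 = 0.138832
λ₂=(a−b·0.145)/D = (1.485196−11.318272·0.145)/28.845475 = -0.005407
w* = 0.138832·g + -0.005407·h:
  w_0 = 0.138832·1.1579 + -0.005407·16.7752 = 0.0701  (Merck)
  w_1 = 0.138832·4.3033 + -0.005407·21.5796 = 0.4808  (Pfizer)
  w_2 = 0.138832·0.3574 + -0.005407·10.0664 = -0.0048  (JPMorgan)
  w_3 = 0.138832·1.9153 + -0.005407·17.0741 = 0.1736  (Raytheon)
  w_4 = 0.138832·1.0104 + -0.005407·10.5565 = 0.0832  (Tesla)
  w_5 = 0.138832·0.8401 + -0.005407·8.5169 = 0.0706  (Walmart)
  w_6 = 0.138832·1.7339 + -0.005407·21.1068 = 0.1266  (Disney)
Σw_i=1.0000  μᵀw=0.1450
σ²=wᵀΣw=λ₁·μ_p+λ₂ = 0.138832·0.145 + -0.005407 = 0.014724 ≈ 0.0147

0.0701  0.4808  -0.0048  0.1736  0.0832  0.0706  0.1266


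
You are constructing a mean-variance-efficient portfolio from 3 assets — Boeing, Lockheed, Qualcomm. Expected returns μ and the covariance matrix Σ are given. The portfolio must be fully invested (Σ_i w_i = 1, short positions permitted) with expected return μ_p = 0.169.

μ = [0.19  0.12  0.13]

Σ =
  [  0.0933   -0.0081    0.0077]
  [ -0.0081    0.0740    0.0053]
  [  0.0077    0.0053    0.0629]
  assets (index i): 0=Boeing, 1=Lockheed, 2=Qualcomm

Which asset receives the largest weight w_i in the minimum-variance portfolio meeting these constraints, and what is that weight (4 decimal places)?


p=Σ⁻¹μ = [2.0484  1.7262  1.6706]
q=Σ⁻¹𝟙 = [10.8031  13.7350  13.4185]
a=μᵀp=0.813518  b=𝟙ᵀp=5.445188  c=𝟙ᵀq=37.956539  D=ac−b²=1.228277
λ₁=(c·0.169−b)/D = (37.956539·0.169−5.445188)/1.228277 = 0.789290
λ₂=(a−b·0.169)/D = (0.813518−5.445188·0.169)/1.228277 = -0.086884
w* = 0.789290·p + -0.086884·q:
  w_0 = 0.789290·2.0484 + -0.086884·10.8031 = 0.6782  (Boeing)
  w_1 = 0.789290·1.7262 + -0.086884·13.7350 = 0.1691  (Lockheed)
  w_2 = 0.789290·1.6706 + -0.086884·13.4185 = 0.1527  (Qualcomm)
Σw_i=1.0000  μᵀw=0.1690
σ²=wᵀΣw=λ₁·μ_p+λ₂ = 0.789290·0.169 + -0.086884 = 0.046506 ≈ 0.0465

Boeing (0.6782)


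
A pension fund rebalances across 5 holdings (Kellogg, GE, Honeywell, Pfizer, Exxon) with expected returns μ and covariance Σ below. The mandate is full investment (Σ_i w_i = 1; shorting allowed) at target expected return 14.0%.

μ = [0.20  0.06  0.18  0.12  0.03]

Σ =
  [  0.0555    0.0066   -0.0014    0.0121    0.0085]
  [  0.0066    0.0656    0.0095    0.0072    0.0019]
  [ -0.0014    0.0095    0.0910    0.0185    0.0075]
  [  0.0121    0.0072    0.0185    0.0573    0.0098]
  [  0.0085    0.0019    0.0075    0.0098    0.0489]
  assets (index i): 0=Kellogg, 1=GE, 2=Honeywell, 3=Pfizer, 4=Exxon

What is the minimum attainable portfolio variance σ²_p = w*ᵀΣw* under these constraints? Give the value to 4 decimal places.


p=Σ⁻¹μ = [3.5228  0.2132  1.8864  0.7924  -0.4553]
q=Σ⁻¹𝟙 = [12.6655  11.5876  7.0104  8.4889  15.0216]
a=μᵀp=1.138332  b=𝟙ᵀp=5.959542  c=𝟙ᵀq=54.774022  D=ac−b²=26.834866
λ₁=(c·0.140−b)/D = (54.774022·0.140−5.959542)/26.834866 = 0.063679
λ₂=(a−b·0.140)/D = (1.138332−5.959542·0.140)/26.834866 = 0.011328
w* = 0.063679·p + 0.011328·q:
  w_0 = 0.063679·3.5228 + 0.011328·12.6655 = 0.3678  (Kellogg)
  w_1 = 0.063679·0.2132 + 0.011328·11.5876 = 0.1448  (GE)
  w_2 = 0.063679·1.8864 + 0.011328·7.0104 = 0.1995  (Honeywell)
  w_3 = 0.063679·0.7924 + 0.011328·8.4889 = 0.1466  (Pfizer)
  w_4 = 0.063679·-0.4553 + 0.011328·15.0216 = 0.1412  (Exxon)
Σw_i=1.0000  μᵀw=0.1400
σ²=wᵀΣw=λ₁·μ_p+λ₂ = 0.063679·0.140 + 0.011328 = 0.020243 ≈ 0.0202

0.0202


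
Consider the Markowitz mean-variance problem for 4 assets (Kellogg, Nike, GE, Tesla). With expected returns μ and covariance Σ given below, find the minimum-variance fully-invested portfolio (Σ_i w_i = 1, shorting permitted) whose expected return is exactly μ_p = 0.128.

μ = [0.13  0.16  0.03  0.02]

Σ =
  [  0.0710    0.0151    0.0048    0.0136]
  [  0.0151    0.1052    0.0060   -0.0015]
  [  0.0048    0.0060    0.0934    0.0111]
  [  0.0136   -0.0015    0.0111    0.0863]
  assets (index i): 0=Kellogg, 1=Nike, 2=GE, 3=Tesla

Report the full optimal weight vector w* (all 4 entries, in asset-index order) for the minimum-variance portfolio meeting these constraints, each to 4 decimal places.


p=Σ⁻¹μ = [1.5479  1.2895  0.1600  -0.0104]
q=Σ⁻¹𝟙 = [10.1402  7.6871  8.6204  9.0143]
a=μᵀp=0.412136  b=𝟙ᵀp=2.987056  c=𝟙ᵀq=35.462008  D=ac−b²=5.692660
λ₁=(c·0.128−b)/D = (35.462008·0.128−2.987056)/5.692660 = 0.272646
λ₂=(a−b·0.128)/D = (0.412136−2.987056·0.128)/5.692660 = 0.005234
w* = 0.272646·p + 0.005234·q:
  w_0 = 0.272646·1.5479 + 0.005234·10.1402 = 0.4751  (Kellogg)
  w_1 = 0.272646·1.2895 + 0.005234·7.6871 = 0.3918  (Nike)
  w_2 = 0.272646·0.1600 + 0.005234·8.6204 = 0.0888  (GE)
  w_3 = 0.272646·-0.0104 + 0.005234·9.0143 = 0.0444  (Tesla)
Σw_i=1.0000  μᵀw=0.1280
σ²=wᵀΣw=λ₁·μ_p+λ₂ = 0.272646·0.128 + 0.005234 = 0.040132 ≈ 0.0401

0.4751  0.3918  0.0888  0.0444


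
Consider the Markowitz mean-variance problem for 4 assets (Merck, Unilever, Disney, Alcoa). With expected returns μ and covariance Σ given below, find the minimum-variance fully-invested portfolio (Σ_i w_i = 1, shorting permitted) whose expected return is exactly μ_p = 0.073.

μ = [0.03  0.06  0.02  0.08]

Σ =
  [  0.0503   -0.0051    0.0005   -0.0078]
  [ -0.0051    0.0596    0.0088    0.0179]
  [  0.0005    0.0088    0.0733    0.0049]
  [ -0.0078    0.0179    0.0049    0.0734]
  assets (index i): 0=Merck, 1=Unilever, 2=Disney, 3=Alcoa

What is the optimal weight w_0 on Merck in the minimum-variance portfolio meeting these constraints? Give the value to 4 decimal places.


p=Σ⁻¹μ = [0.8255  0.7658  0.1095  0.9836]
q=Σ⁻¹𝟙 = [23.0062  13.4985  11.0603  12.0386]
a=μᵀp=0.151588  b=𝟙ᵀp=2.684387  c=𝟙ᵀq=59.603594  D=ac−b²=1.829283
λ₁=(c·0.073−b)/D = (59.603594·0.073−2.684387)/1.829283 = 0.911108
λ₂=(a−b·0.073)/D = (0.151588−2.684387·0.073)/1.829283 = -0.024256
w* = 0.911108·p + -0.024256·q:
  w_0 = 0.911108·0.8255 + -0.024256·23.0062 = 0.1941  (Merck)
  w_1 = 0.911108·0.7658 + -0.024256·13.4985 = 0.3703  (Unilever)
  w_2 = 0.911108·0.1095 + -0.024256·11.0603 = -0.1685  (Disney)
  w_3 = 0.911108·0.9836 + -0.024256·12.0386 = 0.6041  (Alcoa)
Σw_i=1.0000  μᵀw=0.0730
σ²=wᵀΣw=λ₁·μ_p+λ₂ = 0.911108·0.073 + -0.024256 = 0.042255 ≈ 0.0423

0.1941


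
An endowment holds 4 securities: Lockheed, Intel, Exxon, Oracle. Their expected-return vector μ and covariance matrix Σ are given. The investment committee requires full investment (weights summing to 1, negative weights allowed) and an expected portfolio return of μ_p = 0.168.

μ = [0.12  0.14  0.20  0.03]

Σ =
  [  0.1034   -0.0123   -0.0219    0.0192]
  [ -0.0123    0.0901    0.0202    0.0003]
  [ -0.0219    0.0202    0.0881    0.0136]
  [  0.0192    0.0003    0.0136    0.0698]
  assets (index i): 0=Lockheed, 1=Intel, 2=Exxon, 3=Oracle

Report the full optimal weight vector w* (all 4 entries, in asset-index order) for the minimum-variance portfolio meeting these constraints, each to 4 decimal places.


p=Σ⁻¹μ = [1.9676  1.2487  2.5682  -0.6172]
q=Σ⁻¹𝟙 = [11.4101  10.2898  10.4210  9.1134]
a=μᵀp=0.906067  b=𝟙ᵀp=5.167373  c=𝟙ᵀq=41.234212  D=ac−b²=10.659196
λ₁=(c·0.168−b)/D = (41.234212·0.168−5.167373)/10.659196 = 0.165113
λ₂=(a−b·0.168)/D = (0.906067−5.167373·0.168)/10.659196 = 0.003560
w* = 0.165113·p + 0.003560·q:
  w_0 = 0.165113·1.9676 + 0.003560·11.4101 = 0.3655  (Lockheed)
  w_1 = 0.165113·1.2487 + 0.003560·10.2898 = 0.2428  (Intel)
  w_2 = 0.165113·2.5682 + 0.003560·10.4210 = 0.4611  (Exxon)
  w_3 = 0.165113·-0.6172 + 0.003560·9.1134 = -0.0695  (Oracle)
Σw_i=1.0000  μᵀw=0.1680
σ²=wᵀΣw=λ₁·μ_p+λ₂ = 0.165113·0.168 + 0.003560 = 0.031299 ≈ 0.0313

0.3655  0.2428  0.4611  -0.0695


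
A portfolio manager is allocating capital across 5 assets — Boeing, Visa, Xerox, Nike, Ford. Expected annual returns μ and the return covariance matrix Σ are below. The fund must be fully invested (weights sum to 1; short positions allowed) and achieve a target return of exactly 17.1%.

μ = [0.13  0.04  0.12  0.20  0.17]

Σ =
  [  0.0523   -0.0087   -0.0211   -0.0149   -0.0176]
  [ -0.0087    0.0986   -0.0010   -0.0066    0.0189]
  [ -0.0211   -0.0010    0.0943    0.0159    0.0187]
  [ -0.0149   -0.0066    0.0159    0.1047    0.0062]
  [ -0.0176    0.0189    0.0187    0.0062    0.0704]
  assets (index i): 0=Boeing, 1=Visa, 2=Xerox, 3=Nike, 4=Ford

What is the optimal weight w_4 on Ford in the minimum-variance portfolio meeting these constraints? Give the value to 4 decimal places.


0.3592

u=Σ⁻¹μ = [4.7311  0.4265  1.3810  2.2278  2.9200]
v=Σ⁻¹𝟙 = [35.0775  11.2666  13.4665  12.3028  15.2887]
a=μᵀu=1.739774  b=𝟙ᵀu=11.686372  c=𝟙ᵀv=87.402146  D=ac−b²=15.488713
λ₁=(c·0.171−b)/D = (87.402146·0.171−11.686372)/15.488713 = 0.210437
λ₂=(a−b·0.171)/D = (1.739774−11.686372·0.171)/15.488713 = -0.016696
w* = 0.210437·u + -0.016696·v:
  w_0 = 0.210437·4.7311 + -0.016696·35.0775 = 0.4099  (Boeing)
  w_1 = 0.210437·0.4265 + -0.016696·11.2666 = -0.0983  (Visa)
  w_2 = 0.210437·1.3810 + -0.016696·13.4665 = 0.0658  (Xerox)
  w_3 = 0.210437·2.2278 + -0.016696·12.3028 = 0.2634  (Nike)
  w_4 = 0.210437·2.9200 + -0.016696·15.2887 = 0.3592  (Ford)
Σw_i=1.0000  μᵀw=0.1710
σ²=wᵀΣw=λ₁·μ_p+λ₂ = 0.210437·0.171 + -0.016696 = 0.019289 ≈ 0.0193
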